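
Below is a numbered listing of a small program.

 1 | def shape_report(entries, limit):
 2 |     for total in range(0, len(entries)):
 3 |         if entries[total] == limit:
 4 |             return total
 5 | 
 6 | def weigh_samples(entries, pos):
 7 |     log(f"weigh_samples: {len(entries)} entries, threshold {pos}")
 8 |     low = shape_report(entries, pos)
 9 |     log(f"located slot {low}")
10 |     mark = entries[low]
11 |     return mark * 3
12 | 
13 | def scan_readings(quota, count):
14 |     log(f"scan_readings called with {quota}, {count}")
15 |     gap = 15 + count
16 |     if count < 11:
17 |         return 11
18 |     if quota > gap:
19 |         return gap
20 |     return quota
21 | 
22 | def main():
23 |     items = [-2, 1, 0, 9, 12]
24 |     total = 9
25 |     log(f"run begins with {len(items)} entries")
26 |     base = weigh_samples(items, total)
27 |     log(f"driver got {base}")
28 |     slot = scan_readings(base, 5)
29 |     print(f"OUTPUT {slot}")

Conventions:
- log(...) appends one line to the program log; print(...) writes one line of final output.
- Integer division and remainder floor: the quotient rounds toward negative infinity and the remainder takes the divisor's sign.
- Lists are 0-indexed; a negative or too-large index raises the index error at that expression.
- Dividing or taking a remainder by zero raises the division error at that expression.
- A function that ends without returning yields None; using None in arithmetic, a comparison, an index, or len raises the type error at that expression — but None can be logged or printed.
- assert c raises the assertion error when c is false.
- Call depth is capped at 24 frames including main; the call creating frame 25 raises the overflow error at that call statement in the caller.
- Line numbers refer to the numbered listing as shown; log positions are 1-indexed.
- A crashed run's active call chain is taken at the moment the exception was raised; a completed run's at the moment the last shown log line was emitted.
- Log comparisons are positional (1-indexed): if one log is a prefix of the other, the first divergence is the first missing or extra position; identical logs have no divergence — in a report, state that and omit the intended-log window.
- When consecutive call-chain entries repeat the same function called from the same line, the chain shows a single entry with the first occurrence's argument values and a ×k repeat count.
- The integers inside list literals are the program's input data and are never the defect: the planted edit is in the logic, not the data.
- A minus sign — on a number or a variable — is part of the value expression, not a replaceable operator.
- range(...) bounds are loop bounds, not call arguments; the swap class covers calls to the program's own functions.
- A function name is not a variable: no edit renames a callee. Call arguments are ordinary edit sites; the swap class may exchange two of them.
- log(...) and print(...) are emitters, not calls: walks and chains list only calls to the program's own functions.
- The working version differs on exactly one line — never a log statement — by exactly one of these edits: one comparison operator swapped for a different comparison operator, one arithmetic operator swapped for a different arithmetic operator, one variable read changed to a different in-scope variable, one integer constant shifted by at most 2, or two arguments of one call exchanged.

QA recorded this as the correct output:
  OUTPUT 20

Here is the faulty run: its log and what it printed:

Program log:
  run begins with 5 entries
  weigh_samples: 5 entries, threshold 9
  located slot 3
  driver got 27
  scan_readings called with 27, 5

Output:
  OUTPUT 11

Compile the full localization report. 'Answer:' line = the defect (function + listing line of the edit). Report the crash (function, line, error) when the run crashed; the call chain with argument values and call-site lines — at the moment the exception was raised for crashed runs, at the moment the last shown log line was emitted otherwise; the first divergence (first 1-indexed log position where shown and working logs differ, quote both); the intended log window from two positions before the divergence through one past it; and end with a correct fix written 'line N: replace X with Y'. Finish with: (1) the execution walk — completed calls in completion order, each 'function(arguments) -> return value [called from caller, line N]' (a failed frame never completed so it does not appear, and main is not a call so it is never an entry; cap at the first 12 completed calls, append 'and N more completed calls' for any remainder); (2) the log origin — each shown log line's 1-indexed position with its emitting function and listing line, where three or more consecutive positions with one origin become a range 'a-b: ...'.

Answer: the defect is in scan_readings at line 16.
Core observation: The two runs log identically and part ways only at the printed values.
Call chain: main -> scan_readings(27, 5) (called at line 28).
First divergence: there is none — every log position agrees.
Execution walk:
  shape_report([-2, 1, 0, 9, 12], 9) -> 3  [called from weigh_samples, line 8]
  weigh_samples([-2, 1, 0, 9, 12], 9) -> 27  [called from main, line 26]
  scan_readings(27, 5) -> 11  [called from main, line 28]
Log origins:
  1: emitted by main (line 25)
  2: emitted by weigh_samples (line 7)
  3: emitted by weigh_samples (line 9)
  4: emitted by main (line 27)
  5: emitted by scan_readings (line 14)
A correct fix: line 16: replace `count` with `quota`.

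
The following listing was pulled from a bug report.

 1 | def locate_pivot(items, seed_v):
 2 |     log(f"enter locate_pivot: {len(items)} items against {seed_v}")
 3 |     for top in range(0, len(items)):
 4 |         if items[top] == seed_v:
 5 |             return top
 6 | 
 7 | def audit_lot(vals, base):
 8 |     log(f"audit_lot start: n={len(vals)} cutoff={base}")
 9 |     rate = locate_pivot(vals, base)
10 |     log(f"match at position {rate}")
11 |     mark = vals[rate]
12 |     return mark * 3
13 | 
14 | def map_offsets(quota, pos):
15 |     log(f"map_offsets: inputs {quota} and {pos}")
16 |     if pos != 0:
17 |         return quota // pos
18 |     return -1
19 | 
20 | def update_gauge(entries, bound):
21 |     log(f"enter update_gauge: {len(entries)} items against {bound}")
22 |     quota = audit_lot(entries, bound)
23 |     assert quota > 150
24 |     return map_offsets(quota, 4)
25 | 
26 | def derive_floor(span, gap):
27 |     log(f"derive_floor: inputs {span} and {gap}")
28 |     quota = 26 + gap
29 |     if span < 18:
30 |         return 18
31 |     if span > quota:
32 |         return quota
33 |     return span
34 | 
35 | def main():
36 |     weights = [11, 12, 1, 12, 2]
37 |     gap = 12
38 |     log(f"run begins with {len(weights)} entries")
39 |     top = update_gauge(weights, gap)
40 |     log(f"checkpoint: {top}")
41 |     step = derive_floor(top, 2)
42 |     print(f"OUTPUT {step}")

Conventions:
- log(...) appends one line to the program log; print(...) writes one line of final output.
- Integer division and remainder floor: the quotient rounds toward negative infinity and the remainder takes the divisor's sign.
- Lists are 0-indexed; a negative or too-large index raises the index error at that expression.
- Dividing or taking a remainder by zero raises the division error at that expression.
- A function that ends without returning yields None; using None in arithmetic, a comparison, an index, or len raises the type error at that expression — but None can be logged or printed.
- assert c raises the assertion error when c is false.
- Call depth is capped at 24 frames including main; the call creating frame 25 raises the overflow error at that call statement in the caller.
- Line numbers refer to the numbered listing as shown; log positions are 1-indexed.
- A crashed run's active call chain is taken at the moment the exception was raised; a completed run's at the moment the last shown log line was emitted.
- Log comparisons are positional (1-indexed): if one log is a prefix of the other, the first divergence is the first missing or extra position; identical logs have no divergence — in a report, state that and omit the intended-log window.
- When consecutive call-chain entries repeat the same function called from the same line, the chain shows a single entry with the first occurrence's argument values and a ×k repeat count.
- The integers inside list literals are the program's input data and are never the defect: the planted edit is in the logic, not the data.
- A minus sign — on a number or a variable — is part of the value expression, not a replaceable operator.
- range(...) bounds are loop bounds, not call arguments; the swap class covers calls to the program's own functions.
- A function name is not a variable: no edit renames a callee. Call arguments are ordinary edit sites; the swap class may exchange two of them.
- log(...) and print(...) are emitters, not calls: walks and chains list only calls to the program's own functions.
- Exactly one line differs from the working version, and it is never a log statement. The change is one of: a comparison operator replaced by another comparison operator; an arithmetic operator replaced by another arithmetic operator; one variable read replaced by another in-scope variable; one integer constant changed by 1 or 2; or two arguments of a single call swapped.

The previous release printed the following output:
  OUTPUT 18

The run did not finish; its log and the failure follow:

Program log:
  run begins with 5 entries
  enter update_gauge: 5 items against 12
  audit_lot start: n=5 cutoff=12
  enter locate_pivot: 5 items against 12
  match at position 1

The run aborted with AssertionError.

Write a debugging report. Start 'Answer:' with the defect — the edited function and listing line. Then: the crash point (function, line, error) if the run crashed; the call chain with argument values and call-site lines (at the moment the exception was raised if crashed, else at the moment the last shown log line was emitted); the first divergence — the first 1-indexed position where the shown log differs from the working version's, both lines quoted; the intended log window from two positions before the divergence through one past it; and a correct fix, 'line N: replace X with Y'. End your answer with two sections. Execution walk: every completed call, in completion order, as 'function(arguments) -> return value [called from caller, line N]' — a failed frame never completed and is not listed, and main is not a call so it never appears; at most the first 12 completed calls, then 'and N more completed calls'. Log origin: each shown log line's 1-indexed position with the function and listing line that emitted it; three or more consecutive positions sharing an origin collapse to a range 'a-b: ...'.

Answer: the defect is in update_gauge at line 23.
The tell: Only 5 log lines were emitted before the run died; the intended continuation was 'map_offsets: inputs 36 and 4'.
Crash: update_gauge, line 23, AssertionError.
Call chain: main -> update_gauge([11, 12, 1, 12, 2], 12) (called at line 39).
First divergence: position 6 — after 5 matching lines the faulty run goes silent; intended next line 'map_offsets: inputs 36 and 4'.
Intended log window:
  4: enter locate_pivot: 5 items against 12
  5: match at position 1
  6: map_offsets: inputs 36 and 4
  7: checkpoint: 9
Execution walk:
  locate_pivot([11, 12, 1, 12, 2], 12) -> 1  [called from audit_lot, line 9]
  audit_lot([11, 12, 1, 12, 2], 12) -> 36  [called from update_gauge, line 22]
Log origin:
  1: emitted by main (line 38)
  2: emitted by update_gauge (line 21)
  3: emitted by audit_lot (line 8)
  4: emitted by locate_pivot (line 2)
  5: emitted by audit_lot (line 10)
A correct fix: line 23: replace `>` with `<=`.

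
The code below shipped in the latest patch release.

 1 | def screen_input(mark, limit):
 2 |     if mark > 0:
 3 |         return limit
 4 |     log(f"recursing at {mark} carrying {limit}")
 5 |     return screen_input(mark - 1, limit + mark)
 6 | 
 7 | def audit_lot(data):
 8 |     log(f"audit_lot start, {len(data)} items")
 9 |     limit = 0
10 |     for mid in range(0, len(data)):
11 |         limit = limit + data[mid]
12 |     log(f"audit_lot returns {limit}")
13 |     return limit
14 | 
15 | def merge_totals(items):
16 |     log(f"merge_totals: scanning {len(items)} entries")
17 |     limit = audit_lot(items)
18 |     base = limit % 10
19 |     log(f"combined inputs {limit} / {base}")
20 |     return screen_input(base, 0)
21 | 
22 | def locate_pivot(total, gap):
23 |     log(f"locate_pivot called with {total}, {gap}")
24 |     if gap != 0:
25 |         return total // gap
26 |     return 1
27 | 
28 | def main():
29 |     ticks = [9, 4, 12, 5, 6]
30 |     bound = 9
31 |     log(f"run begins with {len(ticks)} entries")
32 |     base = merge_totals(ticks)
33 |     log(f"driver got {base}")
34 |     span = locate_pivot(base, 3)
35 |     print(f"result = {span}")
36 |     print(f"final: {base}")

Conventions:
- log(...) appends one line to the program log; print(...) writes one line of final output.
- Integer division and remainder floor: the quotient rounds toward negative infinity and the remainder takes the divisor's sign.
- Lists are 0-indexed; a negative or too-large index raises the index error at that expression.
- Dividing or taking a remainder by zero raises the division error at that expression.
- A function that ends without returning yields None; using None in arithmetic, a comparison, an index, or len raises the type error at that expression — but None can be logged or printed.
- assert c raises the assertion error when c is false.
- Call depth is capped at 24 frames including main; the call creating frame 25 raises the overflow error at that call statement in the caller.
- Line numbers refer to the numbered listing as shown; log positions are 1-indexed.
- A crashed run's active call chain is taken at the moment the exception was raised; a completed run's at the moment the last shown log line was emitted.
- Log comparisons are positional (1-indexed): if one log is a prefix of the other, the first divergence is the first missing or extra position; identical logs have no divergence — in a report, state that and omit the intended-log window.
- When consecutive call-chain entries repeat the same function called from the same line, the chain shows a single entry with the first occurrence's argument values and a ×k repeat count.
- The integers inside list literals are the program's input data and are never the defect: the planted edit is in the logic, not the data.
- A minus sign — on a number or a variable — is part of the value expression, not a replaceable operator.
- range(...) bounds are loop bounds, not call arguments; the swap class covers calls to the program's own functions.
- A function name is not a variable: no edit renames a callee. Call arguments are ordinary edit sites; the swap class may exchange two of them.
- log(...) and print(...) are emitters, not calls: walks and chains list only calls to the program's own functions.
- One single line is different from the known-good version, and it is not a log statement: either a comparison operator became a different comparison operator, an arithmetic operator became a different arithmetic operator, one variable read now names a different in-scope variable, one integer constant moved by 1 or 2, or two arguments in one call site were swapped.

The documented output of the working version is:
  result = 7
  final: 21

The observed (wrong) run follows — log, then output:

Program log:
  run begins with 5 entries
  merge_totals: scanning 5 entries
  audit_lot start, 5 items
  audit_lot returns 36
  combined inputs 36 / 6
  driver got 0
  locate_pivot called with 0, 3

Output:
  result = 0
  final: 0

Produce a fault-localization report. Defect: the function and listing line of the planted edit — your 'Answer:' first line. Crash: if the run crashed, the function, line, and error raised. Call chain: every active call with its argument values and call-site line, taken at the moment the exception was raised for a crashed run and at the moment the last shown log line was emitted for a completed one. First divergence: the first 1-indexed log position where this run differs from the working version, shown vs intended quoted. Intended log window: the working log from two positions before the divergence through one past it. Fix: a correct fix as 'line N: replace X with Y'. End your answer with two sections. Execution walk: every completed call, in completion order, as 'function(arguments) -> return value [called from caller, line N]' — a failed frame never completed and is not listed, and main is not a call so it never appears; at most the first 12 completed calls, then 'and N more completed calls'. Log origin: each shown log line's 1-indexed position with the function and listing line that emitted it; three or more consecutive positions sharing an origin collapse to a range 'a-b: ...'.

Answer: the defect is in screen_input at line 2.
The tell: Position 6 is the first bad log line: 'driver got 0' should read 'recursing at 6 carrying 0'.
Call chain: main -> locate_pivot(0, 3) (called at line 34).
First divergence: position 6; shown 'driver got 0' vs intended 'recursing at 6 carrying 0'.
Intended log window:
  4: audit_lot returns 36
  5: combined inputs 36 / 6
  6: recursing at 6 carrying 0
  7: recursing at 5 carrying 6
Execution walk:
  audit_lot([9, 4, 12, 5, 6]) -> 36  [called from merge_totals, line 17]
  screen_input(6, 0) -> 0  [called from merge_totals, line 20]
  merge_totals([9, 4, 12, 5, 6]) -> 0  [called from main, line 32]
  locate_pivot(0, 3) -> 0  [called from main, line 34]
Log origin:
  1: logged in main at line 31
  2: logged in merge_totals at line 16
  3: logged in audit_lot at line 8
  4: logged in audit_lot at line 12
  5: logged in merge_totals at line 19
  6: logged in main at line 33
  7: logged in locate_pivot at line 23
A correct fix: line 2: replace `>` with `<=`.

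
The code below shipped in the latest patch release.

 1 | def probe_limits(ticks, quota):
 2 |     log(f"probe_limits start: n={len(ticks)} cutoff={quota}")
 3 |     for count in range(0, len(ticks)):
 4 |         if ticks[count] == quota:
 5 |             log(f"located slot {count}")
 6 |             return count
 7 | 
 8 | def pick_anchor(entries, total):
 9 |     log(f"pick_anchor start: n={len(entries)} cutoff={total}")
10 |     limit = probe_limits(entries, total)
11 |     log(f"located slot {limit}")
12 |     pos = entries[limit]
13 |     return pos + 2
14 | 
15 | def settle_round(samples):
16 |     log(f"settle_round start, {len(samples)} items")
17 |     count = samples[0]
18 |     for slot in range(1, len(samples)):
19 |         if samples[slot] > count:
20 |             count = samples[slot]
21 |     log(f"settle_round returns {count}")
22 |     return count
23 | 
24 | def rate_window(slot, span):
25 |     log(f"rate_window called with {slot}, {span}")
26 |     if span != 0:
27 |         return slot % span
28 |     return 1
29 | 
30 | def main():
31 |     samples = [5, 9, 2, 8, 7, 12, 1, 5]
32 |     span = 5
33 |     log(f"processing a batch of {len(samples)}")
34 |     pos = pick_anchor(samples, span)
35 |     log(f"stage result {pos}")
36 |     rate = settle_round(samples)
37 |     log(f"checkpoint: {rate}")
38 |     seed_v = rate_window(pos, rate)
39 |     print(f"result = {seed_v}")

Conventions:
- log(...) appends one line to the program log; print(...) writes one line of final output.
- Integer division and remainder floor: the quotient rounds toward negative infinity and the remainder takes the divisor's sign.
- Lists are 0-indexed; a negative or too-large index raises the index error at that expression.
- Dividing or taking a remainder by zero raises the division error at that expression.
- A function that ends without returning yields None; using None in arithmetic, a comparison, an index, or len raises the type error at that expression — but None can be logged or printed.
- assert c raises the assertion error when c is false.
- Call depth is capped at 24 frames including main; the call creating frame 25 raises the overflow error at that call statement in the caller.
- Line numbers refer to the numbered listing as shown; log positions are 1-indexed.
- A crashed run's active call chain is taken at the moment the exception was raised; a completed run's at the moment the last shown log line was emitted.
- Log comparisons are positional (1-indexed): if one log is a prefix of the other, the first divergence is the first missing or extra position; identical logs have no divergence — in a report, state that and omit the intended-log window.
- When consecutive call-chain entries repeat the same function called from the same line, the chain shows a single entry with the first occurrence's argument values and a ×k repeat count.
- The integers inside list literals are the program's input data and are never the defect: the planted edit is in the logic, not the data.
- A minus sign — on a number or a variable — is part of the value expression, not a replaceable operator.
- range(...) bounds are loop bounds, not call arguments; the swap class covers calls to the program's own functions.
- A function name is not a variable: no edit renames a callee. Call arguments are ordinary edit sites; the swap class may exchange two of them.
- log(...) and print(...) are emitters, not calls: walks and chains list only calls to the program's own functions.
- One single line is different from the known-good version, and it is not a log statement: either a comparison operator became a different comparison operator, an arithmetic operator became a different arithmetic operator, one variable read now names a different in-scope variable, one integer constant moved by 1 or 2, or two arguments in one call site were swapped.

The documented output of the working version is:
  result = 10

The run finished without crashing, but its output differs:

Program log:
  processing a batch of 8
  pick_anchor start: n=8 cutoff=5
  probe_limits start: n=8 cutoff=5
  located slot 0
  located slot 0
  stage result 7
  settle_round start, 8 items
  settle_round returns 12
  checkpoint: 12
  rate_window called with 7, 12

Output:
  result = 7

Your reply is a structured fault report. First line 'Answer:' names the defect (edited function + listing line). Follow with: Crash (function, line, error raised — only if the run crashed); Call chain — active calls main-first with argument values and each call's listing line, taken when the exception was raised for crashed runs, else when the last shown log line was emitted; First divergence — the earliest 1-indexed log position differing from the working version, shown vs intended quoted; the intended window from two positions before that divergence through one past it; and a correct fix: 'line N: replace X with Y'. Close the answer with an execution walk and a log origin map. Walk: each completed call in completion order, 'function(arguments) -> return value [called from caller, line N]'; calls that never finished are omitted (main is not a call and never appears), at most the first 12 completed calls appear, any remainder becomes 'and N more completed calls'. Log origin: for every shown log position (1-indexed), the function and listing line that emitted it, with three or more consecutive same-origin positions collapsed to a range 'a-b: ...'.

Answer: the defect is in pick_anchor at line 13.
Key observation: Everything matches until log position 6, which reads 'stage result 7' in place of 'stage result 10'.
Call chain: main -> rate_window(7, 12) (called at line 38).
First divergence: position 6 — shown 'stage result 7', intended 'stage result 10'.
Intended log window:
  4: located slot 0
  5: located slot 0
  6: stage result 10
  7: settle_round start, 8 items
Execution walk:
  probe_limits([5, 9, 2, 8, 7, 12, 1, 5], 5) -> 0  [called from pick_anchor, line 10]
  pick_anchor([5, 9, 2, 8, 7, 12, 1, 5], 5) -> 7  [called from main, line 34]
  settle_round([5, 9, 2, 8, 7, 12, 1, 5]) -> 12  [called from main, line 36]
  rate_window(7, 12) -> 7  [called from main, line 38]
Log origins:
  1 — main, line 33
  2 — pick_anchor, line 9
  3 — probe_limits, line 2
  4 — probe_limits, line 5
  5 — pick_anchor, line 11
  6 — main, line 35
  7 — settle_round, line 16
  8 — settle_round, line 21
  9 — main, line 37
  10 — rate_window, line 25
A correct fix: line 13: replace `+` with `*`.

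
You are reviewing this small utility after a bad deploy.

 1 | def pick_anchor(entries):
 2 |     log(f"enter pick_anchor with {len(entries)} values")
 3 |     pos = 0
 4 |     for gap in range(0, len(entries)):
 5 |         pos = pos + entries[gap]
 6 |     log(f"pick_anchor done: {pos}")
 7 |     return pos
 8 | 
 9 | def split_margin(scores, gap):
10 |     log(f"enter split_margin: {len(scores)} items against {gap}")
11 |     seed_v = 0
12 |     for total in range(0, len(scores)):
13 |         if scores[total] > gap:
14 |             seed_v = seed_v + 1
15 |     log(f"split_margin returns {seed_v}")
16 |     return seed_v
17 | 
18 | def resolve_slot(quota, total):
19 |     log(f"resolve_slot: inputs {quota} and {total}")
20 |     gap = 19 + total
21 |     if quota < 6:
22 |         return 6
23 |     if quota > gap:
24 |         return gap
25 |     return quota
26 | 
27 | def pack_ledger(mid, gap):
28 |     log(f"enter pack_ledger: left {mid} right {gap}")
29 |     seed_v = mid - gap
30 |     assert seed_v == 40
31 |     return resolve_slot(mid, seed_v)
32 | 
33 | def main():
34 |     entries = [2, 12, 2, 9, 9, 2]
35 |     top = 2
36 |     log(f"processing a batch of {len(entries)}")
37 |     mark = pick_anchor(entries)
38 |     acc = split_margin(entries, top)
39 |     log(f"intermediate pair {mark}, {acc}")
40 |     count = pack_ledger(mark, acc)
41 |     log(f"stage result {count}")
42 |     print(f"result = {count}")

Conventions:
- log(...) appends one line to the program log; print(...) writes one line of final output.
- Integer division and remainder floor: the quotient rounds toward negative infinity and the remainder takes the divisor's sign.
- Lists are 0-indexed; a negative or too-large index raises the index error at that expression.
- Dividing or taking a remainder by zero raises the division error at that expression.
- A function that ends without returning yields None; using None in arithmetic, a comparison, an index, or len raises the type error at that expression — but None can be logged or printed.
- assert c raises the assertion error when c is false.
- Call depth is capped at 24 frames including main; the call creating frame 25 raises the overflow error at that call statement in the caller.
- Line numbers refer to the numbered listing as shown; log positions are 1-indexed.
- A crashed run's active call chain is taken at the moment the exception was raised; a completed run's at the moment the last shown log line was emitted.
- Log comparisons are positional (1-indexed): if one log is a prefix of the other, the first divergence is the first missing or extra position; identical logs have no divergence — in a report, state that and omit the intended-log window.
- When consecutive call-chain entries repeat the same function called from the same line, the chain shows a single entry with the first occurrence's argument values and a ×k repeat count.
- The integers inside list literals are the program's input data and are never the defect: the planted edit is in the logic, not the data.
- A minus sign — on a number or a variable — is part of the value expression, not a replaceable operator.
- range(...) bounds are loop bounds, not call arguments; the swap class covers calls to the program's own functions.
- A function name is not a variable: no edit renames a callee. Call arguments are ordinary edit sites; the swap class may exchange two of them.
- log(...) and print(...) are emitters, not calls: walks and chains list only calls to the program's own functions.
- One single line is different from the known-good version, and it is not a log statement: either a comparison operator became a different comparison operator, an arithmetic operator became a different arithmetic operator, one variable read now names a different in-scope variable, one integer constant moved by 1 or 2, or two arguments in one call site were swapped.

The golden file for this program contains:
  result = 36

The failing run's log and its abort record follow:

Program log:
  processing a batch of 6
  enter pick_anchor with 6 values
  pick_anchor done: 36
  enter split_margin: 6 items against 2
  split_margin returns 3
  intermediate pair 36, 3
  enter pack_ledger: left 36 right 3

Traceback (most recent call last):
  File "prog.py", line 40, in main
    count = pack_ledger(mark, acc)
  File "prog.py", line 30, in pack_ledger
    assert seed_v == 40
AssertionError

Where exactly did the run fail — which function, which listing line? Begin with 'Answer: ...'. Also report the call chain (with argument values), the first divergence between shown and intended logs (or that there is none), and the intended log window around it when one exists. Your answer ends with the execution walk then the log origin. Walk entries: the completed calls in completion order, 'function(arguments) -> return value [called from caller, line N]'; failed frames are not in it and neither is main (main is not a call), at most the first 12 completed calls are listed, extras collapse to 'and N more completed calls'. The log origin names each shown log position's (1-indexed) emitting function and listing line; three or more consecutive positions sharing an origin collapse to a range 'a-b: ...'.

Answer: the error was raised in pack_ledger, line 30.
Key fact: After 7 matching log lines the faulty run goes silent, while the working version continues with 'resolve_slot: inputs 36 and 33'.
Call chain: main -> pack_ledger(36, 3) (called at line 40).
First divergence: position 8 (shown log ended at 7 lines; the working version continues: 'resolve_slot: inputs 36 and 33').
Intended log window:
  6: intermediate pair 36, 3
  7: enter pack_ledger: left 36 right 3
  8: resolve_slot: inputs 36 and 33
  9: stage result 36
Execution walk:
  pick_anchor([2, 12, 2, 9, 9, 2]) -> 36  [called from main, line 37]
  split_margin([2, 12, 2, 9, 9, 2], 2) -> 3  [called from main, line 38]
Log origins:
  1: logged in main at line 36
  2: logged in pick_anchor at line 2
  3: logged in pick_anchor at line 6
  4: logged in split_margin at line 10
  5: logged in split_margin at line 15
  6: logged in main at line 39
  7: logged in pack_ledger at line 28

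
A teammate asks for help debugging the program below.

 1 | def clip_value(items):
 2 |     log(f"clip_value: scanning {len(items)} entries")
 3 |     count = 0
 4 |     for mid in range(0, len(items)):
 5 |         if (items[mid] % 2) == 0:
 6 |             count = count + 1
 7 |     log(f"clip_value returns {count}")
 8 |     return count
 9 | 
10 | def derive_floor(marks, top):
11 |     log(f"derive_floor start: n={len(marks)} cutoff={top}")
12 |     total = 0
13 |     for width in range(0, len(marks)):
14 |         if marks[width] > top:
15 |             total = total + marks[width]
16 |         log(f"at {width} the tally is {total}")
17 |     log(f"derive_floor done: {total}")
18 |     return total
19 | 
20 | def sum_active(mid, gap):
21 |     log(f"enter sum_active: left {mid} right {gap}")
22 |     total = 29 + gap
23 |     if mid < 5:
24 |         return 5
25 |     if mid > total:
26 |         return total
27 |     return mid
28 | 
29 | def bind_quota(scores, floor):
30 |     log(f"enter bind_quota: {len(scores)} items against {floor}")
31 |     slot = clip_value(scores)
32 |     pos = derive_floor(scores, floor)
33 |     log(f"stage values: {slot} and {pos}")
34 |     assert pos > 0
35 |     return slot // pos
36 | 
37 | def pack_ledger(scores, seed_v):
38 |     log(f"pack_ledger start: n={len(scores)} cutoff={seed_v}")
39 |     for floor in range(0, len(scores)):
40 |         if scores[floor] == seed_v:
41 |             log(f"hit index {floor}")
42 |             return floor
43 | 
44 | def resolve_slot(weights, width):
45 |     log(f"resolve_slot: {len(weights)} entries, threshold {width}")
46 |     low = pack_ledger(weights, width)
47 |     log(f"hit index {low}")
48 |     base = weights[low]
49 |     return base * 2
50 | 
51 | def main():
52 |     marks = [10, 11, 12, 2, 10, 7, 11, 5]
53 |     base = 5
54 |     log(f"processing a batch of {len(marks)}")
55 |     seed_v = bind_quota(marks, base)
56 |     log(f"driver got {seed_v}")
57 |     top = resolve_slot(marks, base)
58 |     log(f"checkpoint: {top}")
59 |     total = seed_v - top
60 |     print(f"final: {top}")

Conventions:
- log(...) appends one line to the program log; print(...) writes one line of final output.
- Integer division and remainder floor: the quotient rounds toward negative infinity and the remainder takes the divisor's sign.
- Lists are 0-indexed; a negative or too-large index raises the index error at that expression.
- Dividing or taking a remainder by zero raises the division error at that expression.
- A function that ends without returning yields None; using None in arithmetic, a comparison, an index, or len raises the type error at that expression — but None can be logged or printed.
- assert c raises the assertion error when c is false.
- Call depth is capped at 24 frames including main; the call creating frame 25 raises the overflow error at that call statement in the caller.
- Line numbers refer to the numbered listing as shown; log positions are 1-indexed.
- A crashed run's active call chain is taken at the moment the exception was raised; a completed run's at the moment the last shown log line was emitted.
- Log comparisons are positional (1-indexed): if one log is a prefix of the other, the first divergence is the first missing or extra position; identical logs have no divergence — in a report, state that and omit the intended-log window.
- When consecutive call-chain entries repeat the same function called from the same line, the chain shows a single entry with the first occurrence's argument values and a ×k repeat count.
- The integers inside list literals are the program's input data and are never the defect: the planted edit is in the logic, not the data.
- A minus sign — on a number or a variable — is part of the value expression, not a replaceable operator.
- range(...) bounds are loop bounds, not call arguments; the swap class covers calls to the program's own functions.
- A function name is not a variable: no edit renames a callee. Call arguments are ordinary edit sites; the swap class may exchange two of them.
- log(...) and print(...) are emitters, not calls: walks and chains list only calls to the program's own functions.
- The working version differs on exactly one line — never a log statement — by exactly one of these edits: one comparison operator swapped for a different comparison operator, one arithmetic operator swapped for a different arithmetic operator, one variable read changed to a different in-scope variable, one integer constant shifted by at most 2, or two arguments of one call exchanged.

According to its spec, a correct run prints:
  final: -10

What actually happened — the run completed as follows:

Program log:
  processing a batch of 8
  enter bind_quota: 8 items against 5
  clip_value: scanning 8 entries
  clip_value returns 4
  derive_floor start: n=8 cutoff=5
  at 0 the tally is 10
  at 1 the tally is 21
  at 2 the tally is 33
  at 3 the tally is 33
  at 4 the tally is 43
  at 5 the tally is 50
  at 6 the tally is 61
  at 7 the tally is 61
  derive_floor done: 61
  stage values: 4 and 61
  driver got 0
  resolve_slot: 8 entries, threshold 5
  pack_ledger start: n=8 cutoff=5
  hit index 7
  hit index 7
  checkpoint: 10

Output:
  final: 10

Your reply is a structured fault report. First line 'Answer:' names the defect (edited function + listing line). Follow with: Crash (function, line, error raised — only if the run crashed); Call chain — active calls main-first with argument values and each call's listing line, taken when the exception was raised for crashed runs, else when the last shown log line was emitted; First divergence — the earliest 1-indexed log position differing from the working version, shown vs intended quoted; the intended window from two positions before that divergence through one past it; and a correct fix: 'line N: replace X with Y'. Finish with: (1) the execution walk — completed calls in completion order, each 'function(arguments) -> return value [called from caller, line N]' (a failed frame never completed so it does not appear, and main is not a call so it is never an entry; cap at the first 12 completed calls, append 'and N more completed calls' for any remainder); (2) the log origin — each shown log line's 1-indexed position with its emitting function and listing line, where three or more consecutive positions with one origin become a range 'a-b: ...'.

Answer: the defect is in main at line 60.
Core observation: The two runs log identically and part ways only at the printed values.
Call chain: main.
First divergence: none — the logs agree in full.
Execution walk:
  clip_value([10, 11, 12, 2, 10, 7, 11, 5]) -> 4  [called from bind_quota, line 31]
  derive_floor([10, 11, 12, 2, 10, 7, 11, 5], 5) -> 61  [called from bind_quota, line 32]
  bind_quota([10, 11, 12, 2, 10, 7, 11, 5], 5) -> 0  [called from main, line 55]
  pack_ledger([10, 11, 12, 2, 10, 7, 11, 5], 5) -> 7  [called from resolve_slot, line 46]
  resolve_slot([10, 11, 12, 2, 10, 7, 11, 5], 5) -> 10  [called from main, line 57]
Origin of each log line:
  1: logged in main at line 54
  2: logged in bind_quota at line 30
  3: logged in clip_value at line 2
  4: logged in clip_value at line 7
  5: logged in derive_floor at line 11
  6-13: logged in derive_floor at line 16
  14: logged in derive_floor at line 17
  15: logged in bind_quota at line 33
  16: logged in main at line 56
  17: logged in resolve_slot at line 45
  18: logged in pack_ledger at line 38
  19: logged in pack_ledger at line 41
  20: logged in resolve_slot at line 47
  21: logged in main at line 58
A correct fix: line 60: replace `top` with `total`.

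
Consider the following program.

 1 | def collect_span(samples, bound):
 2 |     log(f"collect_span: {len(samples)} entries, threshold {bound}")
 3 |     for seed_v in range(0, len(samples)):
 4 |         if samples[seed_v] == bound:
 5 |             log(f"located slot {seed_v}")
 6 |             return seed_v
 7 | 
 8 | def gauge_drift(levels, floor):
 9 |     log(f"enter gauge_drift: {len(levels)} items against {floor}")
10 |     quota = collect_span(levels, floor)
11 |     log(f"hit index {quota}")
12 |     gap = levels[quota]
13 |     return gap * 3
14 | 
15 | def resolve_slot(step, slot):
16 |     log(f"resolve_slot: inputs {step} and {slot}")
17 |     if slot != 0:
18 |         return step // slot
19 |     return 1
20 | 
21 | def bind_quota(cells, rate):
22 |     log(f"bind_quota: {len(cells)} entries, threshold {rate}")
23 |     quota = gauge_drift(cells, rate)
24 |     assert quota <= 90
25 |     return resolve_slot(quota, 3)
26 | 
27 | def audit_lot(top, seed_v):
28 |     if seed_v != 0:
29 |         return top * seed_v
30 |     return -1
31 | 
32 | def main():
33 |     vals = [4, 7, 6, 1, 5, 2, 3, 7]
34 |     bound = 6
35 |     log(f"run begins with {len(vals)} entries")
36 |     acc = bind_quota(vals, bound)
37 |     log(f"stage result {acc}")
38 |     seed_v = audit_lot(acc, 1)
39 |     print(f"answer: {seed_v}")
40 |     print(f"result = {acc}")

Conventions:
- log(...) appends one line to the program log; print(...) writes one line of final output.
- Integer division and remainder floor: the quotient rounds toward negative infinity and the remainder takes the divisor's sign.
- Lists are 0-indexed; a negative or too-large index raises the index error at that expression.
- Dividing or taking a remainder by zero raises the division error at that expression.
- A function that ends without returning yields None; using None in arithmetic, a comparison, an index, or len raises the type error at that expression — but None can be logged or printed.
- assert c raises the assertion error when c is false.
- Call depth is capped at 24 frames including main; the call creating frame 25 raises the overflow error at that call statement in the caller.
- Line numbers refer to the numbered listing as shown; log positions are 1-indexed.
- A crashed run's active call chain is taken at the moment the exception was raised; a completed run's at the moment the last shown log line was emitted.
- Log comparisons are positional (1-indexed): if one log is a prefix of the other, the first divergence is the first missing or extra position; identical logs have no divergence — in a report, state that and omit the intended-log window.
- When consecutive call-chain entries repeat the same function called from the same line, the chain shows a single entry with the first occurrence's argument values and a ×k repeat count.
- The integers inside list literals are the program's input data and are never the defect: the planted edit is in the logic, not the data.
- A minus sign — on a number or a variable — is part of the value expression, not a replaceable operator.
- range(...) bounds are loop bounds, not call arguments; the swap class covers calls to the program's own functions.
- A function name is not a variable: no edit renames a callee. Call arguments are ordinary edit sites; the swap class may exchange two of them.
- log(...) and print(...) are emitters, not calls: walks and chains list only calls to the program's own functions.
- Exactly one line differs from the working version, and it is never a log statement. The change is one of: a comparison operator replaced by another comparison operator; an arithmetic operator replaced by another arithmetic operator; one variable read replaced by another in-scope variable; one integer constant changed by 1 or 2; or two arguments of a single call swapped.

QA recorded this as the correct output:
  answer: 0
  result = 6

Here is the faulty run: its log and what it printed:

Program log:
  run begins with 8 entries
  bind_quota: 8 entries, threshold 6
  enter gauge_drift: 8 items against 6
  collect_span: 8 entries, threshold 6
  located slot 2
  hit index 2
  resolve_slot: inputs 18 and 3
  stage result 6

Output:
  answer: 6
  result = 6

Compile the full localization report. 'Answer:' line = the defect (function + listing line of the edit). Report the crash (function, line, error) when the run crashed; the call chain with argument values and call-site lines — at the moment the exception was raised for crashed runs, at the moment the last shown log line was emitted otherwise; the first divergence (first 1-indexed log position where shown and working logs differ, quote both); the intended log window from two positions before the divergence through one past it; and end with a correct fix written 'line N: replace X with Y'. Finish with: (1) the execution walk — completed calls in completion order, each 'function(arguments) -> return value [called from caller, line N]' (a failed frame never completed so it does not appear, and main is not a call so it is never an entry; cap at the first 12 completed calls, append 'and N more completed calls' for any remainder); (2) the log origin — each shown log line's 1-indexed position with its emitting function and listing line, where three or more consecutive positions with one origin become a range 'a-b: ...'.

Answer: the defect is in audit_lot at line 29.
Core observation: No log line changed; the fault shows up purely in the output.
Call chain: main.
First divergence: none; the two logs match at every position.
Execution walk:
  collect_span([4, 7, 6, 1, 5, 2, 3, 7], 6) -> 2  [called from gauge_drift, line 10]
  gauge_drift([4, 7, 6, 1, 5, 2, 3, 7], 6) -> 18  [called from bind_quota, line 23]
  resolve_slot(18, 3) -> 6  [called from bind_quota, line 25]
  bind_quota([4, 7, 6, 1, 5, 2, 3, 7], 6) -> 6  [called from main, line 36]
  audit_lot(6, 1) -> 6  [called from main, line 38]
Log origins:
  1: logged in main at line 35
  2: logged in bind_quota at line 22
  3: logged in gauge_drift at line 9
  4: logged in collect_span at line 2
  5: logged in collect_span at line 5
  6: logged in gauge_drift at line 11
  7: logged in resolve_slot at line 16
  8: logged in main at line 37
A correct fix: line 29: replace `*` with `%`.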